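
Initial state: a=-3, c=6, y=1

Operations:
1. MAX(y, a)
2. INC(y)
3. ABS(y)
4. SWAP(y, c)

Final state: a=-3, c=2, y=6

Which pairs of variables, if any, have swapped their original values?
None

Comparing initial and final values:
a: -3 → -3
c: 6 → 2
y: 1 → 6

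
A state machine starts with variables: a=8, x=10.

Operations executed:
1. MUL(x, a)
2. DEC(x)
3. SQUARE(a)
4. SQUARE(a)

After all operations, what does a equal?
a = 4096

Tracing execution:
Step 1: MUL(x, a) → a = 8
Step 2: DEC(x) → a = 8
Step 3: SQUARE(a) → a = 64
Step 4: SQUARE(a) → a = 4096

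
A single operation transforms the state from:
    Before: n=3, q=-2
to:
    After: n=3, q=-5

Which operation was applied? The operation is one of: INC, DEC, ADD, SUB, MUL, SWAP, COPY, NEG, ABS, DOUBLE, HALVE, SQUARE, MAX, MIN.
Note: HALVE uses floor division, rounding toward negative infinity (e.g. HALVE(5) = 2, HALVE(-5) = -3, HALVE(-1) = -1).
SUB(q, n)

Analyzing the change:
Before: n=3, q=-2
After: n=3, q=-5
Variable q changed from -2 to -5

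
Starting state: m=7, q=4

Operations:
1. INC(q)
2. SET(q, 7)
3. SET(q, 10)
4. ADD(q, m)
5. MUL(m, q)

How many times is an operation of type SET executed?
2

Counting SET operations:
Step 2: SET(q, 7) ← SET
Step 3: SET(q, 10) ← SET
Total: 2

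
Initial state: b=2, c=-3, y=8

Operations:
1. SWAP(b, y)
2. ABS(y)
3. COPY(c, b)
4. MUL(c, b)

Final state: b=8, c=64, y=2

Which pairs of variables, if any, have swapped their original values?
(b, y)

Comparing initial and final values:
b: 2 → 8
c: -3 → 64
y: 8 → 2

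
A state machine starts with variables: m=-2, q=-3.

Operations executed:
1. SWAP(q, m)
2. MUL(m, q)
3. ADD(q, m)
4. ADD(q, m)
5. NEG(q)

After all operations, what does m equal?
m = 6

Tracing execution:
Step 1: SWAP(q, m) → m = -3
Step 2: MUL(m, q) → m = 6
Step 3: ADD(q, m) → m = 6
Step 4: ADD(q, m) → m = 6
Step 5: NEG(q) → m = 6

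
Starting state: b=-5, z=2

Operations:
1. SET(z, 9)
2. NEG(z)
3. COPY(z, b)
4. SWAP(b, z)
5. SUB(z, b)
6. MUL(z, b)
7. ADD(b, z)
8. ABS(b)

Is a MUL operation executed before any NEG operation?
No

First MUL: step 6
First NEG: step 2
Since 6 > 2, NEG comes first.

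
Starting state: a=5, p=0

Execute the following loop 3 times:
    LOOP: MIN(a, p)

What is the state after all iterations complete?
a=0, p=0

Iteration trace:
Start: a=5, p=0
After iteration 1: a=0, p=0
After iteration 2: a=0, p=0
After iteration 3: a=0, p=0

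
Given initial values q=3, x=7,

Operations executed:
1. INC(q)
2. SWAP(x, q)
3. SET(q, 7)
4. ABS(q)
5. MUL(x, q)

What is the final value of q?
q = 7

Tracing execution:
Step 1: INC(q) → q = 4
Step 2: SWAP(x, q) → q = 7
Step 3: SET(q, 7) → q = 7
Step 4: ABS(q) → q = 7
Step 5: MUL(x, q) → q = 7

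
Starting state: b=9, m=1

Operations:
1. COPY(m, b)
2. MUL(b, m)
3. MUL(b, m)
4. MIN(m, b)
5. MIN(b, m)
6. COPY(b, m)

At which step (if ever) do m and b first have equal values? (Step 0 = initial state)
Step 1

m and b first become equal after step 1.

Comparing values at each step:
Initial: m=1, b=9
After step 1: m=9, b=9 ← equal!
After step 2: m=9, b=81
After step 3: m=9, b=729
After step 4: m=9, b=729
After step 5: m=9, b=9 ← equal!
After step 6: m=9, b=9 ← equal!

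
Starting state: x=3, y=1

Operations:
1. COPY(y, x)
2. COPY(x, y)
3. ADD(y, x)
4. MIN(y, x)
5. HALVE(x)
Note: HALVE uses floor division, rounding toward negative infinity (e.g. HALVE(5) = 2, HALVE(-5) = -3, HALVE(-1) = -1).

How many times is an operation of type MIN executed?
1

Counting MIN operations:
Step 4: MIN(y, x) ← MIN
Total: 1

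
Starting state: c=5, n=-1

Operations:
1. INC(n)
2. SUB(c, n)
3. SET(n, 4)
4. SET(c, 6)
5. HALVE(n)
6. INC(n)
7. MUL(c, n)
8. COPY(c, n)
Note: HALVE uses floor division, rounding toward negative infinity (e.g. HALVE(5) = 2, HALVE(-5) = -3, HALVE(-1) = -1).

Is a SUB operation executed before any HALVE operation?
Yes

First SUB: step 2
First HALVE: step 5
Since 2 < 5, SUB comes first.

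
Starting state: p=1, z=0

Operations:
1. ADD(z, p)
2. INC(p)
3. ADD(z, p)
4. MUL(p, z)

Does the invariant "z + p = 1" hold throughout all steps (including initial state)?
No, violated after step 1

The invariant is violated after step 1.

State at each step:
Initial: p=1, z=0
After step 1: p=1, z=1
After step 2: p=2, z=1
After step 3: p=2, z=3
After step 4: p=6, z=3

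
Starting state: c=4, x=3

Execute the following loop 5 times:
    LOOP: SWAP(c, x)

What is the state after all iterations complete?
c=3, x=4

Iteration trace:
Start: c=4, x=3
After iteration 1: c=3, x=4
After iteration 2: c=4, x=3
After iteration 3: c=3, x=4
After iteration 4: c=4, x=3
After iteration 5: c=3, x=4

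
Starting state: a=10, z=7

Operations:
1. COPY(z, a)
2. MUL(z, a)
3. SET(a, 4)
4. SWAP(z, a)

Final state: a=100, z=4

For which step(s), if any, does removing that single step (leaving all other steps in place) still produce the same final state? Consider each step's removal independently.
None - removing any single step changes the final result

Testing removal of each single step:
Without step 1: final = a=70, z=4 (different)
Without step 2: final = a=10, z=4 (different)
Without step 3: final = a=100, z=10 (different)
Without step 4: final = a=4, z=100 (different)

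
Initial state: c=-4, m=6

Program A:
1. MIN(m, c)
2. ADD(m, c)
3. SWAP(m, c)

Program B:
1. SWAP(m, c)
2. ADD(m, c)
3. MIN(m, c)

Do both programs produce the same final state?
No

Program A final state: c=-8, m=-4
Program B final state: c=6, m=2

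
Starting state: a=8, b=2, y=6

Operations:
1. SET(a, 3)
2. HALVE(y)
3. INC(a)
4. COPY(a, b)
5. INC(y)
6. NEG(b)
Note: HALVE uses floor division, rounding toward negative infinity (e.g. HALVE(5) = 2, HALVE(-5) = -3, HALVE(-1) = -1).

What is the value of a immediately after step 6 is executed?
a = 2

Tracing a through execution:
Initial: a = 8
After step 1 (SET(a, 3)): a = 3
After step 2 (HALVE(y)): a = 3
After step 3 (INC(a)): a = 4
After step 4 (COPY(a, b)): a = 2
After step 5 (INC(y)): a = 2
After step 6 (NEG(b)): a = 2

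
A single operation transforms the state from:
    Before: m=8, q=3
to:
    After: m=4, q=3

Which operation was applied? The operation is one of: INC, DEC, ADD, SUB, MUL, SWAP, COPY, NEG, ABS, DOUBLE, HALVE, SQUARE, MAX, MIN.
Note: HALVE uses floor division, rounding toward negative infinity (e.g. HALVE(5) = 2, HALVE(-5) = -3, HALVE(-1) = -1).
HALVE(m)

Analyzing the change:
Before: m=8, q=3
After: m=4, q=3
Variable m changed from 8 to 4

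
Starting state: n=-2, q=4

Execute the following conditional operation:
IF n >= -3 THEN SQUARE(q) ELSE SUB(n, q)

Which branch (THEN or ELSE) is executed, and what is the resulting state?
Branch: THEN, Final state: n=-2, q=16

Evaluating condition: n >= -3
n = -2
Condition is True, so THEN branch executes
After SQUARE(q): n=-2, q=16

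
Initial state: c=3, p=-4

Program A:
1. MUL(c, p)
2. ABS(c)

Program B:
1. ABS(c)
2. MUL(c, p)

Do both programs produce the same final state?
No

Program A final state: c=12, p=-4
Program B final state: c=-12, p=-4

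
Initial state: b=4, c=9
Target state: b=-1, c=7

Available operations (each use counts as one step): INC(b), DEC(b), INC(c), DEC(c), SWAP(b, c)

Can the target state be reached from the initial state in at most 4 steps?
No

The target state cannot be reached within 4 steps.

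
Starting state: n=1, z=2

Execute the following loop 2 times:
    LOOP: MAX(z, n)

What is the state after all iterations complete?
n=1, z=2

Iteration trace:
Start: n=1, z=2
After iteration 1: n=1, z=2
After iteration 2: n=1, z=2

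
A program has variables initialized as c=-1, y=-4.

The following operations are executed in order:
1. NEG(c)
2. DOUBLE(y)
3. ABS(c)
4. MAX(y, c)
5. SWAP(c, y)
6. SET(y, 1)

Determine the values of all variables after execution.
{c: 1, y: 1}

Step-by-step execution:
Initial: c=-1, y=-4
After step 1 (NEG(c)): c=1, y=-4
After step 2 (DOUBLE(y)): c=1, y=-8
After step 3 (ABS(c)): c=1, y=-8
After step 4 (MAX(y, c)): c=1, y=1
After step 5 (SWAP(c, y)): c=1, y=1
After step 6 (SET(y, 1)): c=1, y=1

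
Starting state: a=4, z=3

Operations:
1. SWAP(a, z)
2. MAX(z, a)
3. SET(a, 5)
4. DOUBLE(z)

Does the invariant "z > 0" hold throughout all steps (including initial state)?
Yes

The invariant holds at every step.

State at each step:
Initial: a=4, z=3
After step 1: a=3, z=4
After step 2: a=3, z=4
After step 3: a=5, z=4
After step 4: a=5, z=8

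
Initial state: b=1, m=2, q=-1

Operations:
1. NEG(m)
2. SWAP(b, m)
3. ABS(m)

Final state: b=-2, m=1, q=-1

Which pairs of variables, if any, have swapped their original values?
None

Comparing initial and final values:
q: -1 → -1
m: 2 → 1
b: 1 → -2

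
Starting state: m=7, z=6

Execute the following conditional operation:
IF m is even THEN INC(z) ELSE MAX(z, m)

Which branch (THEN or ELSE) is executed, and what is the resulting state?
Branch: ELSE, Final state: m=7, z=7

Evaluating condition: m is even
Condition is False, so ELSE branch executes
After MAX(z, m): m=7, z=7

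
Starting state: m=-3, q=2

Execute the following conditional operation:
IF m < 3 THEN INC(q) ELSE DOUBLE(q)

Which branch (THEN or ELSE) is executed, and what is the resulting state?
Branch: THEN, Final state: m=-3, q=3

Evaluating condition: m < 3
m = -3
Condition is True, so THEN branch executes
After INC(q): m=-3, q=3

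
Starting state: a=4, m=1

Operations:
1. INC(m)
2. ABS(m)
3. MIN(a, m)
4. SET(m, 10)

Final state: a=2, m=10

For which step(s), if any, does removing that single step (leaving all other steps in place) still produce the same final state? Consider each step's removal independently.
Step(s) 2

Testing removal of each single step:
Without step 1: final = a=1, m=10 (different)
Without step 2: final = a=2, m=10 (same)
Without step 3: final = a=4, m=10 (different)
Without step 4: final = a=2, m=2 (different)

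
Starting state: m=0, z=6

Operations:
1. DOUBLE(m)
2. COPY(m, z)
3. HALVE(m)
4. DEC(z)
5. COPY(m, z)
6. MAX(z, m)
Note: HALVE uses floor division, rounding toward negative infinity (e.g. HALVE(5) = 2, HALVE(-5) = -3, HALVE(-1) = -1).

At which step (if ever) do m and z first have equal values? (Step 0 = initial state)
Step 2

m and z first become equal after step 2.

Comparing values at each step:
Initial: m=0, z=6
After step 1: m=0, z=6
After step 2: m=6, z=6 ← equal!
After step 3: m=3, z=6
After step 4: m=3, z=5
After step 5: m=5, z=5 ← equal!
After step 6: m=5, z=5 ← equal!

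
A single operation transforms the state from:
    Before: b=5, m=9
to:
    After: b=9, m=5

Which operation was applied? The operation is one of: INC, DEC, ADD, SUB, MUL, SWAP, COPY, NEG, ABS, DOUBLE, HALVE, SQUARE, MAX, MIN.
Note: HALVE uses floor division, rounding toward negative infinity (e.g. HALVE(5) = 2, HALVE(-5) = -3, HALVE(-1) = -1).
SWAP(m, b)

Analyzing the change:
Before: b=5, m=9
After: b=9, m=5
Variable m changed from 9 to 5
Variable b changed from 5 to 9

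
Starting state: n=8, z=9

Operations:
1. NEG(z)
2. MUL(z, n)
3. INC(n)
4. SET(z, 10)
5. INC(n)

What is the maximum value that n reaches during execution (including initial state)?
10

Values of n at each step:
Initial: n = 8
After step 1: n = 8
After step 2: n = 8
After step 3: n = 9
After step 4: n = 9
After step 5: n = 10 ← maximum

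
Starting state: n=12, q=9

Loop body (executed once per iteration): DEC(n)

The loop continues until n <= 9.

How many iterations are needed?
3

Tracing iterations:
Initial: n=12, q=9
After iteration 1: n=11, q=9
After iteration 2: n=10, q=9
After iteration 3: n=9, q=9
n <= 9 now holds, so the loop exits after 3 iterations.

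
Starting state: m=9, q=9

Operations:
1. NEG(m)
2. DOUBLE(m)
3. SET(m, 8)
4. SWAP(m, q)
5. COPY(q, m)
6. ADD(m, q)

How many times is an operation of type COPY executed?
1

Counting COPY operations:
Step 5: COPY(q, m) ← COPY
Total: 1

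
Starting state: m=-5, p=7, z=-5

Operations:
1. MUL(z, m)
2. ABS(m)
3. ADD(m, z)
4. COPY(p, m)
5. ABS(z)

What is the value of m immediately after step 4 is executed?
m = 30

Tracing m through execution:
Initial: m = -5
After step 1 (MUL(z, m)): m = -5
After step 2 (ABS(m)): m = 5
After step 3 (ADD(m, z)): m = 30
After step 4 (COPY(p, m)): m = 30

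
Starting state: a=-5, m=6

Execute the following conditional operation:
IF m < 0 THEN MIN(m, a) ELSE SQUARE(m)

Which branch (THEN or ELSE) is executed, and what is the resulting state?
Branch: ELSE, Final state: a=-5, m=36

Evaluating condition: m < 0
m = 6
Condition is False, so ELSE branch executes
After SQUARE(m): a=-5, m=36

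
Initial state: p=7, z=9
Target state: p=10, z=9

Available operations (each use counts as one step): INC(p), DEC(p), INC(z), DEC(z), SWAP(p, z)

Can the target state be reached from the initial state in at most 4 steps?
Yes

Path (3 steps): INC(p) → INC(p) → INC(p)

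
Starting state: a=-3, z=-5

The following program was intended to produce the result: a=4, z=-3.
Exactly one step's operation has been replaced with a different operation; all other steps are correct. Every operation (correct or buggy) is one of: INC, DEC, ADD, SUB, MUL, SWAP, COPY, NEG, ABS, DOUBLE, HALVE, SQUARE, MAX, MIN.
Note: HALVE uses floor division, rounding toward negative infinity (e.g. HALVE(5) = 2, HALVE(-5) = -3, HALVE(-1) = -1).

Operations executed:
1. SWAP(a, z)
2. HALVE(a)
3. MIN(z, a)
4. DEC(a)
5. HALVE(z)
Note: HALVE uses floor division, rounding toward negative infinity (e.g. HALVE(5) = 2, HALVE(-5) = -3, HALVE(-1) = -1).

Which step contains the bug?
Step 5

Trace with buggy code:
Initial: a=-3, z=-5
After step 1: a=-5, z=-3
After step 2: a=-3, z=-3
After step 3: a=-3, z=-3
After step 4: a=-4, z=-3
After step 5: a=-4, z=-2
Actual final a=-4, z=-2 ≠ expected a=4, z=-3.
Step 5 is the only position where a single-operation replacement can produce the expected result.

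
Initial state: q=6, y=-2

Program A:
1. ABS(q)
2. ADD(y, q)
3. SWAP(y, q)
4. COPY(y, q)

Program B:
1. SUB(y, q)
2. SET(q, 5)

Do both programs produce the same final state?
No

Program A final state: q=4, y=4
Program B final state: q=5, y=-8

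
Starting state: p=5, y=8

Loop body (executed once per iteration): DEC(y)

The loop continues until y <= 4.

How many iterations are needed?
4

Tracing iterations:
Initial: p=5, y=8
After iteration 1: p=5, y=7
After iteration 2: p=5, y=6
After iteration 3: p=5, y=5
After iteration 4: p=5, y=4
y <= 4 now holds, so the loop exits after 4 iterations.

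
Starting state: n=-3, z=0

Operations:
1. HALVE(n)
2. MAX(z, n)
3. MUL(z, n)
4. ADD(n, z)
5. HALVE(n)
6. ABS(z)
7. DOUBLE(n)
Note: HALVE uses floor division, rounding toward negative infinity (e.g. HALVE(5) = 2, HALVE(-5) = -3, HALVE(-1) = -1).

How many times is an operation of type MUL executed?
1

Counting MUL operations:
Step 3: MUL(z, n) ← MUL
Total: 1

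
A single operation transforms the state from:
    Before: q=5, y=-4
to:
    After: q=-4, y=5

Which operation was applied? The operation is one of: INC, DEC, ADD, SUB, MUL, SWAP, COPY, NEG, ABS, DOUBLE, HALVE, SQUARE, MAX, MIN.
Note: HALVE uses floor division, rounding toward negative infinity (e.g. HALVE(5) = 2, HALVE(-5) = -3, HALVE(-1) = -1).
SWAP(q, y)

Analyzing the change:
Before: q=5, y=-4
After: q=-4, y=5
Variable q changed from 5 to -4
Variable y changed from -4 to 5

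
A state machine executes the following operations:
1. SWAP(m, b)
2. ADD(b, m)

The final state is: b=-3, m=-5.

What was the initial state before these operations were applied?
b=-5, m=2

Working backwards:
Final state: b=-3, m=-5
Before step 2 (ADD(b, m)): b=2, m=-5
Before step 1 (SWAP(m, b)): b=-5, m=2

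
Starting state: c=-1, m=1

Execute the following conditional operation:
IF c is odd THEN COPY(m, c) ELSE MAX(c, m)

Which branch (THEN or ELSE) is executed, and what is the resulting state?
Branch: THEN, Final state: c=-1, m=-1

Evaluating condition: c is odd
Condition is True, so THEN branch executes
After COPY(m, c): c=-1, m=-1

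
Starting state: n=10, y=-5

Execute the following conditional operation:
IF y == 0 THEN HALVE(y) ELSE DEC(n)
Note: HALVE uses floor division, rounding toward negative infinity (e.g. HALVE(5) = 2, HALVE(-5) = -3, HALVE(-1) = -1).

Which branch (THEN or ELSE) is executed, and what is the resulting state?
Branch: ELSE, Final state: n=9, y=-5

Evaluating condition: y == 0
y = -5
Condition is False, so ELSE branch executes
After DEC(n): n=9, y=-5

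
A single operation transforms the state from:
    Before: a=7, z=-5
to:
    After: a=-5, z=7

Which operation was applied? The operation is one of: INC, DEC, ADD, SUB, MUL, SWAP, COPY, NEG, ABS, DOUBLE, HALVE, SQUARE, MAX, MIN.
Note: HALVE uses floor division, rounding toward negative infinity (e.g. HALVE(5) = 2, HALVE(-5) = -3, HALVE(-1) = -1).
SWAP(z, a)

Analyzing the change:
Before: a=7, z=-5
After: a=-5, z=7
Variable z changed from -5 to 7
Variable a changed from 7 to -5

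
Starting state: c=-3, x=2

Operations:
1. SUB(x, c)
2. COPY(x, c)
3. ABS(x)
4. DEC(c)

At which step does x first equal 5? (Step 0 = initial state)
Step 1

Tracing x:
Initial: x = 2
After step 1: x = 5 ← first occurrence
After step 2: x = -3
After step 3: x = 3
After step 4: x = 3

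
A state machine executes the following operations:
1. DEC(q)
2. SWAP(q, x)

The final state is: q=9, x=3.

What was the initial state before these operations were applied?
q=4, x=9

Working backwards:
Final state: q=9, x=3
Before step 2 (SWAP(q, x)): q=3, x=9
Before step 1 (DEC(q)): q=4, x=9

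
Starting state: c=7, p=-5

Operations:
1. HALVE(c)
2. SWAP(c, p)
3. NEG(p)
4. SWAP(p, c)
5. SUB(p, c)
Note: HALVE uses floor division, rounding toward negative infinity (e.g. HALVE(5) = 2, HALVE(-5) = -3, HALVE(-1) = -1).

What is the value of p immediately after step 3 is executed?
p = -3

Tracing p through execution:
Initial: p = -5
After step 1 (HALVE(c)): p = -5
After step 2 (SWAP(c, p)): p = 3
After step 3 (NEG(p)): p = -3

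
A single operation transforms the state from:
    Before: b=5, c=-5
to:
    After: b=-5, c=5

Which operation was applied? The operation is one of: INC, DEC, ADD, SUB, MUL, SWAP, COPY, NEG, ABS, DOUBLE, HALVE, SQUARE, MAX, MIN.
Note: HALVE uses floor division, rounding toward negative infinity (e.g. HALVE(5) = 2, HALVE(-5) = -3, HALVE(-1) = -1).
SWAP(c, b)

Analyzing the change:
Before: b=5, c=-5
After: b=-5, c=5
Variable c changed from -5 to 5
Variable b changed from 5 to -5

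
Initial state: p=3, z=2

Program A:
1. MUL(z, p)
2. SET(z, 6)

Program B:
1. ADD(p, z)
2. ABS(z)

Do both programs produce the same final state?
No

Program A final state: p=3, z=6
Program B final state: p=5, z=2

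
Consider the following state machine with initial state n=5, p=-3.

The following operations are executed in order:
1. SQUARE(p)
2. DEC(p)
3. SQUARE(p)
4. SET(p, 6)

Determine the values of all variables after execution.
{n: 5, p: 6}

Step-by-step execution:
Initial: n=5, p=-3
After step 1 (SQUARE(p)): n=5, p=9
After step 2 (DEC(p)): n=5, p=8
After step 3 (SQUARE(p)): n=5, p=64
After step 4 (SET(p, 6)): n=5, p=6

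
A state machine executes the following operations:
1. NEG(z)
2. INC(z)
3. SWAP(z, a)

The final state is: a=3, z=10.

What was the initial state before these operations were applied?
a=10, z=-2

Working backwards:
Final state: a=3, z=10
Before step 3 (SWAP(z, a)): a=10, z=3
Before step 2 (INC(z)): a=10, z=2
Before step 1 (NEG(z)): a=10, z=-2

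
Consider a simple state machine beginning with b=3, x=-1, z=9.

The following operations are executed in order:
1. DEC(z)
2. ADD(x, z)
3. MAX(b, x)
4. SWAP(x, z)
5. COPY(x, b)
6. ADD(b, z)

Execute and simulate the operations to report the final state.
{b: 14, x: 7, z: 7}

Step-by-step execution:
Initial: b=3, x=-1, z=9
After step 1 (DEC(z)): b=3, x=-1, z=8
After step 2 (ADD(x, z)): b=3, x=7, z=8
After step 3 (MAX(b, x)): b=7, x=7, z=8
After step 4 (SWAP(x, z)): b=7, x=8, z=7
After step 5 (COPY(x, b)): b=7, x=7, z=7
After step 6 (ADD(b, z)): b=14, x=7, z=7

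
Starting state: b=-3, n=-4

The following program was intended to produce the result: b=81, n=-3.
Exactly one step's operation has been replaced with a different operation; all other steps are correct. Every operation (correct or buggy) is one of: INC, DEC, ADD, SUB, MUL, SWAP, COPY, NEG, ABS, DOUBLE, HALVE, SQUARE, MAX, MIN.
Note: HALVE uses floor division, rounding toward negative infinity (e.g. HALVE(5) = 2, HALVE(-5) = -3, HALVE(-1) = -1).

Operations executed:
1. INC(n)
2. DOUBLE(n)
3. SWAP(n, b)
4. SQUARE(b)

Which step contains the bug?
Step 2

Trace with buggy code:
Initial: b=-3, n=-4
After step 1: b=-3, n=-3
After step 2: b=-3, n=-6
After step 3: b=-6, n=-3
After step 4: b=36, n=-3
Actual final b=36, n=-3 ≠ expected b=81, n=-3.
Step 2 is the only position where a single-operation replacement can produce the expected result.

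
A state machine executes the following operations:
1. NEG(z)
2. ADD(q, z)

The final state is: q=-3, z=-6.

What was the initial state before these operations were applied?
q=3, z=6

Working backwards:
Final state: q=-3, z=-6
Before step 2 (ADD(q, z)): q=3, z=-6
Before step 1 (NEG(z)): q=3, z=6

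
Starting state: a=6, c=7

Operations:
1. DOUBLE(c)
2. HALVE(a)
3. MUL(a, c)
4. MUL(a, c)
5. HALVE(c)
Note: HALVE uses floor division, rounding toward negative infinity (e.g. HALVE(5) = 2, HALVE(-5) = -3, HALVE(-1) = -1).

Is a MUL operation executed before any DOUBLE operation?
No

First MUL: step 3
First DOUBLE: step 1
Since 3 > 1, DOUBLE comes first.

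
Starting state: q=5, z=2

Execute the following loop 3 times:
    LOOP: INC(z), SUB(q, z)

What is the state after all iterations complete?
q=-7, z=5

Iteration trace:
Start: q=5, z=2
After iteration 1: q=2, z=3
After iteration 2: q=-2, z=4
After iteration 3: q=-7, z=5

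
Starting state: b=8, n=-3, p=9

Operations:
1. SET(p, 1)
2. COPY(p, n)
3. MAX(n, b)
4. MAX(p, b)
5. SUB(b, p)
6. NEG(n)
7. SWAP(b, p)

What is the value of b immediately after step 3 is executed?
b = 8

Tracing b through execution:
Initial: b = 8
After step 1 (SET(p, 1)): b = 8
After step 2 (COPY(p, n)): b = 8
After step 3 (MAX(n, b)): b = 8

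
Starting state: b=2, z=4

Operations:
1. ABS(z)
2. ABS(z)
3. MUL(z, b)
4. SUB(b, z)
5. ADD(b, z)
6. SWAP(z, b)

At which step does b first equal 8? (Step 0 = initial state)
Step 6

Tracing b:
Initial: b = 2
After step 1: b = 2
After step 2: b = 2
After step 3: b = 2
After step 4: b = -6
After step 5: b = 2
After step 6: b = 8 ← first occurrence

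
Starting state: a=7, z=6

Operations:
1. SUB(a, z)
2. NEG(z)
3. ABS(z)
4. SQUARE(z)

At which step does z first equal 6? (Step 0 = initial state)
Step 0

Tracing z:
Initial: z = 6 ← first occurrence
After step 1: z = 6
After step 2: z = -6
After step 3: z = 6
After step 4: z = 36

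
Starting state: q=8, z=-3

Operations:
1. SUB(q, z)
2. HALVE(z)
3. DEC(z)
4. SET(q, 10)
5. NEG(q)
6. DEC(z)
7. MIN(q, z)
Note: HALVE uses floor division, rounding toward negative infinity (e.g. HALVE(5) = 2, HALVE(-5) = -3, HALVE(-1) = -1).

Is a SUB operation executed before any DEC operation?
Yes

First SUB: step 1
First DEC: step 3
Since 1 < 3, SUB comes first.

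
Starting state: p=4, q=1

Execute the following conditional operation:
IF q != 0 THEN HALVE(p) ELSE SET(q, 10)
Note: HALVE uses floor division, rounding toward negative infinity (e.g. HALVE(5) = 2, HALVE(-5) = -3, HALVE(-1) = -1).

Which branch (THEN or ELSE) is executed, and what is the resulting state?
Branch: THEN, Final state: p=2, q=1

Evaluating condition: q != 0
q = 1
Condition is True, so THEN branch executes
After HALVE(p): p=2, q=1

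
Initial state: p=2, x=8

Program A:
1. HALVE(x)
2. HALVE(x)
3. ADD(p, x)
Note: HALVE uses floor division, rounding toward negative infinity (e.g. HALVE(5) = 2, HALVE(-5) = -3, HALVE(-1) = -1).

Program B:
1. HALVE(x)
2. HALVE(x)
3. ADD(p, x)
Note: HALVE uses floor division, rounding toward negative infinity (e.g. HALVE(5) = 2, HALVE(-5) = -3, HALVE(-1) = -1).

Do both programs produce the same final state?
Yes

Program A final state: p=4, x=2
Program B final state: p=4, x=2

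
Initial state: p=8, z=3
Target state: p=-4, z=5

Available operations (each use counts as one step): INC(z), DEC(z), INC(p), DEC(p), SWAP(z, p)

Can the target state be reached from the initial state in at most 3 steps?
No

The target state cannot be reached within 3 steps.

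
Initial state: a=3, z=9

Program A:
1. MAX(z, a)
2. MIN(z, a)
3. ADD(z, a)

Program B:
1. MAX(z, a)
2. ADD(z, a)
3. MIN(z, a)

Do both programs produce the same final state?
No

Program A final state: a=3, z=6
Program B final state: a=3, z=3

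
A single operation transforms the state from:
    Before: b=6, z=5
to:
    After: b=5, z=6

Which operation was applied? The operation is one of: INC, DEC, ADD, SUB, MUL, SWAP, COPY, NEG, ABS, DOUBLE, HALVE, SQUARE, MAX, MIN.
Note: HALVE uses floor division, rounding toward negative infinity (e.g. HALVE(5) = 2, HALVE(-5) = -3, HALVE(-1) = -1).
SWAP(z, b)

Analyzing the change:
Before: b=6, z=5
After: b=5, z=6
Variable z changed from 5 to 6
Variable b changed from 6 to 5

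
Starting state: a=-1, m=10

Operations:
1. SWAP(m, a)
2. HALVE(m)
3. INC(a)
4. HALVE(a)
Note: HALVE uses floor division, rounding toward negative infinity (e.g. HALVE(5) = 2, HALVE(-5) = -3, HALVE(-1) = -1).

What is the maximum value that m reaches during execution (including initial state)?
10

Values of m at each step:
Initial: m = 10 ← maximum
After step 1: m = -1
After step 2: m = -1
After step 3: m = -1
After step 4: m = -1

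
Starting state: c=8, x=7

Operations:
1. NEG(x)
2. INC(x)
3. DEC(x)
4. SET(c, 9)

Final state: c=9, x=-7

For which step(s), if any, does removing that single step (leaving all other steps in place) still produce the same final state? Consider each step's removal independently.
None - removing any single step changes the final result

Testing removal of each single step:
Without step 1: final = c=9, x=7 (different)
Without step 2: final = c=9, x=-8 (different)
Without step 3: final = c=9, x=-6 (different)
Without step 4: final = c=8, x=-7 (different)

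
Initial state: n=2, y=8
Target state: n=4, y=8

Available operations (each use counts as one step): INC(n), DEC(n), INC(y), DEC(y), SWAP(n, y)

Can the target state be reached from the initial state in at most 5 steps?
Yes

Path (2 steps): INC(n) → INC(n)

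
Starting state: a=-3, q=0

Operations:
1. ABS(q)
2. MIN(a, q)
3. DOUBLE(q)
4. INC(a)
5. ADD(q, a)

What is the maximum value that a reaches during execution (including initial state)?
-2

Values of a at each step:
Initial: a = -3
After step 1: a = -3
After step 2: a = -3
After step 3: a = -3
After step 4: a = -2 ← maximum
After step 5: a = -2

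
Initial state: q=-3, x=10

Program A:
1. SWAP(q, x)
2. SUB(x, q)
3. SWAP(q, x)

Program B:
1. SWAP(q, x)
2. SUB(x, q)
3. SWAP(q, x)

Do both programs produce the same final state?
Yes

Program A final state: q=-13, x=10
Program B final state: q=-13, x=10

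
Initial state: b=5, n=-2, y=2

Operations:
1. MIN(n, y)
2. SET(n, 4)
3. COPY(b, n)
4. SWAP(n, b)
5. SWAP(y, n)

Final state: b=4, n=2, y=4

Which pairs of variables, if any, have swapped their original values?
None

Comparing initial and final values:
n: -2 → 2
y: 2 → 4
b: 5 → 4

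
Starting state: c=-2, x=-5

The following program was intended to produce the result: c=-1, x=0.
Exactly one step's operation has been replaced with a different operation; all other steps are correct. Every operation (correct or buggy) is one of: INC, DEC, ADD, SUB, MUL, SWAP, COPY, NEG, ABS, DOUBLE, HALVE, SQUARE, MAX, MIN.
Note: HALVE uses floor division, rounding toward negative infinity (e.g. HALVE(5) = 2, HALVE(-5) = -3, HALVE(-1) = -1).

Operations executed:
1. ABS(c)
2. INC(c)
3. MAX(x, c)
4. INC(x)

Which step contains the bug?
Step 1

Trace with buggy code:
Initial: c=-2, x=-5
After step 1: c=2, x=-5
After step 2: c=3, x=-5
After step 3: c=3, x=3
After step 4: c=3, x=4
Actual final c=3, x=4 ≠ expected c=-1, x=0.
Step 1 is the only position where a single-operation replacement can produce the expected result.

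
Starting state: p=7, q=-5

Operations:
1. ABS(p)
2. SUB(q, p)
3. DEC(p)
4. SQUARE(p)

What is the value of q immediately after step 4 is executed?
q = -12

Tracing q through execution:
Initial: q = -5
After step 1 (ABS(p)): q = -5
After step 2 (SUB(q, p)): q = -12
After step 3 (DEC(p)): q = -12
After step 4 (SQUARE(p)): q = -12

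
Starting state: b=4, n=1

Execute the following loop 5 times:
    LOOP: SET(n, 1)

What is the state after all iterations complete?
b=4, n=1

Iteration trace:
Start: b=4, n=1
After iteration 1: b=4, n=1
After iteration 2: b=4, n=1
After iteration 3: b=4, n=1
After iteration 4: b=4, n=1
After iteration 5: b=4, n=1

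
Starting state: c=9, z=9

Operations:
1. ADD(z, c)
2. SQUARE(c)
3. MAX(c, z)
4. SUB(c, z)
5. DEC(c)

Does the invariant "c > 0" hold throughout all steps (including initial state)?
Yes

The invariant holds at every step.

State at each step:
Initial: c=9, z=9
After step 1: c=9, z=18
After step 2: c=81, z=18
After step 3: c=81, z=18
After step 4: c=63, z=18
After step 5: c=62, z=18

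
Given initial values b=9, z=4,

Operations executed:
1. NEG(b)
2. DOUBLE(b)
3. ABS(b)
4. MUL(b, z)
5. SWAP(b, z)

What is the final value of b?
b = 4

Tracing execution:
Step 1: NEG(b) → b = -9
Step 2: DOUBLE(b) → b = -18
Step 3: ABS(b) → b = 18
Step 4: MUL(b, z) → b = 72
Step 5: SWAP(b, z) → b = 4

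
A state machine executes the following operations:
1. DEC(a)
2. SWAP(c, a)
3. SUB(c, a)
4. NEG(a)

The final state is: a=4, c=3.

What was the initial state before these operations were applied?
a=0, c=-4

Working backwards:
Final state: a=4, c=3
Before step 4 (NEG(a)): a=-4, c=3
Before step 3 (SUB(c, a)): a=-4, c=-1
Before step 2 (SWAP(c, a)): a=-1, c=-4
Before step 1 (DEC(a)): a=0, c=-4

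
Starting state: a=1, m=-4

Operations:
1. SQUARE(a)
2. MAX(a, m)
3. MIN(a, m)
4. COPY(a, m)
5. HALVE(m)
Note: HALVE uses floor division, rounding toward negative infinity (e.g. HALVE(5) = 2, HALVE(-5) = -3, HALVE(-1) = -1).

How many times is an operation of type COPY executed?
1

Counting COPY operations:
Step 4: COPY(a, m) ← COPY
Total: 1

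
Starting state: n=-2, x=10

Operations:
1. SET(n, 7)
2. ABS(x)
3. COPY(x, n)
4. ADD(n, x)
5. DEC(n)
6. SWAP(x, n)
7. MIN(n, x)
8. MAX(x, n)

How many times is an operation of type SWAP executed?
1

Counting SWAP operations:
Step 6: SWAP(x, n) ← SWAP
Total: 1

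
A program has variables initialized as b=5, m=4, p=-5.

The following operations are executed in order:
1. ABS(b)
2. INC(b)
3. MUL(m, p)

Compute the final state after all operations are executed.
{b: 6, m: -20, p: -5}

Step-by-step execution:
Initial: b=5, m=4, p=-5
After step 1 (ABS(b)): b=5, m=4, p=-5
After step 2 (INC(b)): b=6, m=4, p=-5
After step 3 (MUL(m, p)): b=6, m=-20, p=-5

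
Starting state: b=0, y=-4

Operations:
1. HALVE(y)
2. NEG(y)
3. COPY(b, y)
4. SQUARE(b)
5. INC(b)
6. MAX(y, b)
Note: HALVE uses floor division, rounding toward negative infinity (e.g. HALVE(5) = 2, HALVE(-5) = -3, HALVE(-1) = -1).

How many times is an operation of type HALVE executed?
1

Counting HALVE operations:
Step 1: HALVE(y) ← HALVE
Total: 1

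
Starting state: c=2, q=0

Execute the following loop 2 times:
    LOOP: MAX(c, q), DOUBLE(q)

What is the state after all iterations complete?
c=2, q=0

Iteration trace:
Start: c=2, q=0
After iteration 1: c=2, q=0
After iteration 2: c=2, q=0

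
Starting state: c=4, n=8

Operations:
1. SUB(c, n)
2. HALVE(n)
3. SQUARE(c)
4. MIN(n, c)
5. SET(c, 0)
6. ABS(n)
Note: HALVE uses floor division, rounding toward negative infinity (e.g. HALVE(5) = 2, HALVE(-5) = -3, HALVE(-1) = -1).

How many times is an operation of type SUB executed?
1

Counting SUB operations:
Step 1: SUB(c, n) ← SUB
Total: 1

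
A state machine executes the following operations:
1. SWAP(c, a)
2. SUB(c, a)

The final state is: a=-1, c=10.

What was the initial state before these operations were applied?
a=9, c=-1

Working backwards:
Final state: a=-1, c=10
Before step 2 (SUB(c, a)): a=-1, c=9
Before step 1 (SWAP(c, a)): a=9, c=-1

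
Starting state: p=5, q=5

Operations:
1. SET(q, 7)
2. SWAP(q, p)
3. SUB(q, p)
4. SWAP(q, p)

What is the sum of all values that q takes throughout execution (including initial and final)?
22

Values of q at each step:
Initial: q = 5
After step 1: q = 7
After step 2: q = 5
After step 3: q = -2
After step 4: q = 7
Sum = 5 + 7 + 5 + -2 + 7 = 22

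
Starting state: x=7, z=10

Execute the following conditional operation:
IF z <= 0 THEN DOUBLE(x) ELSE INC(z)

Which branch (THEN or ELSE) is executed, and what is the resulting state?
Branch: ELSE, Final state: x=7, z=11

Evaluating condition: z <= 0
z = 10
Condition is False, so ELSE branch executes
After INC(z): x=7, z=11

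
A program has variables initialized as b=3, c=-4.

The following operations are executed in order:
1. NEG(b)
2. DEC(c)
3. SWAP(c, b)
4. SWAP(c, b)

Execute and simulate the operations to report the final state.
{b: -3, c: -5}

Step-by-step execution:
Initial: b=3, c=-4
After step 1 (NEG(b)): b=-3, c=-4
After step 2 (DEC(c)): b=-3, c=-5
After step 3 (SWAP(c, b)): b=-5, c=-3
After step 4 (SWAP(c, b)): b=-3, c=-5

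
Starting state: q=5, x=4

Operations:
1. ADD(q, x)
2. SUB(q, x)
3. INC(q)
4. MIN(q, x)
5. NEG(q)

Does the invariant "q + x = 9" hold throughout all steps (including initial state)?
No, violated after step 1

The invariant is violated after step 1.

State at each step:
Initial: q=5, x=4
After step 1: q=9, x=4
After step 2: q=5, x=4
After step 3: q=6, x=4
After step 4: q=4, x=4
After step 5: q=-4, x=4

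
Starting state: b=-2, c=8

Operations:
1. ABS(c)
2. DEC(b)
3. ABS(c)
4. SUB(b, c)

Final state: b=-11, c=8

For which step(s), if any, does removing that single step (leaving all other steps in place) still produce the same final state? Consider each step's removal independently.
Step(s) 1, 3

Testing removal of each single step:
Without step 1: final = b=-11, c=8 (same)
Without step 2: final = b=-10, c=8 (different)
Without step 3: final = b=-11, c=8 (same)
Without step 4: final = b=-3, c=8 (different)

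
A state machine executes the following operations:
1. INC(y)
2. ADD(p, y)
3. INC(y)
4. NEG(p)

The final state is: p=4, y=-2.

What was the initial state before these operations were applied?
p=-1, y=-4

Working backwards:
Final state: p=4, y=-2
Before step 4 (NEG(p)): p=-4, y=-2
Before step 3 (INC(y)): p=-4, y=-3
Before step 2 (ADD(p, y)): p=-1, y=-3
Before step 1 (INC(y)): p=-1, y=-4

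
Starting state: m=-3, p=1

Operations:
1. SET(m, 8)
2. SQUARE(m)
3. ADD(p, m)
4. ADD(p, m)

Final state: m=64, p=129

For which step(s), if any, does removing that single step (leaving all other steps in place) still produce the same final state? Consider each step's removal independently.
None - removing any single step changes the final result

Testing removal of each single step:
Without step 1: final = m=9, p=19 (different)
Without step 2: final = m=8, p=17 (different)
Without step 3: final = m=64, p=65 (different)
Without step 4: final = m=64, p=65 (different)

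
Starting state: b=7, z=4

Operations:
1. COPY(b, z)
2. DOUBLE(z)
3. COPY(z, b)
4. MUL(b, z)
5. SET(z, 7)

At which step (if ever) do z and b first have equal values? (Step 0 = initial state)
Step 1

z and b first become equal after step 1.

Comparing values at each step:
Initial: z=4, b=7
After step 1: z=4, b=4 ← equal!
After step 2: z=8, b=4
After step 3: z=4, b=4 ← equal!
After step 4: z=4, b=16
After step 5: z=7, b=16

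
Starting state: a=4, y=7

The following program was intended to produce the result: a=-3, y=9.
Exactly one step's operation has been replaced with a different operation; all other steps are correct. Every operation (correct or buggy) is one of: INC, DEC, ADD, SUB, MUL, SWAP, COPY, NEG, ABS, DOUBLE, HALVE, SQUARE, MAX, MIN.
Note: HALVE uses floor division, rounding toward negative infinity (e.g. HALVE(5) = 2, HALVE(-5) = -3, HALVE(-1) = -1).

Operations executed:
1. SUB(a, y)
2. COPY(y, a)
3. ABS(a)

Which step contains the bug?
Step 3

Trace with buggy code:
Initial: a=4, y=7
After step 1: a=-3, y=7
After step 2: a=-3, y=-3
After step 3: a=3, y=-3
Actual final a=3, y=-3 ≠ expected a=-3, y=9.
Step 3 is the only position where a single-operation replacement can produce the expected result.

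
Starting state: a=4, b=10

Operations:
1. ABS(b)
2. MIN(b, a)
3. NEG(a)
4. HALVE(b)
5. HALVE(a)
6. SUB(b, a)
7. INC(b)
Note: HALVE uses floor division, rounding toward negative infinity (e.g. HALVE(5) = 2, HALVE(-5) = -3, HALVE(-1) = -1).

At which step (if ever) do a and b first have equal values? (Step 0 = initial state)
Step 2

a and b first become equal after step 2.

Comparing values at each step:
Initial: a=4, b=10
After step 1: a=4, b=10
After step 2: a=4, b=4 ← equal!
After step 3: a=-4, b=4
After step 4: a=-4, b=2
After step 5: a=-2, b=2
After step 6: a=-2, b=4
After step 7: a=-2, b=5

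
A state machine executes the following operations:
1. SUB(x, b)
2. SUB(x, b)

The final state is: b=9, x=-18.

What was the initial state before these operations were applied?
b=9, x=0

Working backwards:
Final state: b=9, x=-18
Before step 2 (SUB(x, b)): b=9, x=-9
Before step 1 (SUB(x, b)): b=9, x=0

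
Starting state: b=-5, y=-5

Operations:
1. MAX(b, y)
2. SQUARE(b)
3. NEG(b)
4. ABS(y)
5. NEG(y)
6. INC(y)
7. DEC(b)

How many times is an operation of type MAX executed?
1

Counting MAX operations:
Step 1: MAX(b, y) ← MAX
Total: 1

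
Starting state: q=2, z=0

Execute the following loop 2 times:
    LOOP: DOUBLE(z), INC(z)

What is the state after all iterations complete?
q=2, z=3

Iteration trace:
Start: q=2, z=0
After iteration 1: q=2, z=1
After iteration 2: q=2, z=3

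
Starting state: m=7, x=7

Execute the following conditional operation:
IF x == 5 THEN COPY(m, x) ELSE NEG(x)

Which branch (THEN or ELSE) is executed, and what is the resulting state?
Branch: ELSE, Final state: m=7, x=-7

Evaluating condition: x == 5
x = 7
Condition is False, so ELSE branch executes
After NEG(x): m=7, x=-7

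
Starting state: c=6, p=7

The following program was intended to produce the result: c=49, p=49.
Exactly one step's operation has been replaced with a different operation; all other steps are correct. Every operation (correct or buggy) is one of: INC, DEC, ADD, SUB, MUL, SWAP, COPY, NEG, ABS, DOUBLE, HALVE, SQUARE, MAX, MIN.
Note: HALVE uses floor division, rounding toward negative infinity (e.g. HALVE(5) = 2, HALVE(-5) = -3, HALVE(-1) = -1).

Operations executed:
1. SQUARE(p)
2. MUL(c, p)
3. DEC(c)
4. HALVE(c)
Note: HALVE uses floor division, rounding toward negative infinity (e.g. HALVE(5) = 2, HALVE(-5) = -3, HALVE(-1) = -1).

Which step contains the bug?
Step 4

Trace with buggy code:
Initial: c=6, p=7
After step 1: c=6, p=49
After step 2: c=294, p=49
After step 3: c=293, p=49
After step 4: c=146, p=49
Actual final c=146, p=49 ≠ expected c=49, p=49.
Step 4 is the only position where a single-operation replacement can produce the expected result.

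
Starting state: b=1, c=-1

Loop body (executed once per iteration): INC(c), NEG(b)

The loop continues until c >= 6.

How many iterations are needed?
7

Tracing iterations:
Initial: b=1, c=-1
After iteration 1: b=-1, c=0
After iteration 2: b=1, c=1
After iteration 3: b=-1, c=2
After iteration 4: b=1, c=3
After iteration 5: b=-1, c=4
After iteration 6: b=1, c=5
After iteration 7: b=-1, c=6
c >= 6 now holds, so the loop exits after 7 iterations.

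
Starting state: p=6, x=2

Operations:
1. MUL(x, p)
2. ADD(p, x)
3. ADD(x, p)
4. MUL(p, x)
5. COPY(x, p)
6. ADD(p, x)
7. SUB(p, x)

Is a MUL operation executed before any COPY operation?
Yes

First MUL: step 1
First COPY: step 5
Since 1 < 5, MUL comes first.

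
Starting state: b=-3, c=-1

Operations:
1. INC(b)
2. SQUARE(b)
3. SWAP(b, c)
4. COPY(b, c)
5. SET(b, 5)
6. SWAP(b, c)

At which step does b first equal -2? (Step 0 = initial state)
Step 1

Tracing b:
Initial: b = -3
After step 1: b = -2 ← first occurrence
After step 2: b = 4
After step 3: b = -1
After step 4: b = 4
After step 5: b = 5
After step 6: b = 4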